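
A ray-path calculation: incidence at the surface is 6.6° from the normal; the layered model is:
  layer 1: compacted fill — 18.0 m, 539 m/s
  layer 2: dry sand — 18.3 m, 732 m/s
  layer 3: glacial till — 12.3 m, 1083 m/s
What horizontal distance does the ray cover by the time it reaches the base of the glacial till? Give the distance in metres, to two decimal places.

7.89 m

p = sin θ₁/V₁ = sin 6.6°/539 = 2.1324e-04 s/m is conserved through the stack.
Layer 1: θ = 6.60°; offset = 18.0·tan 6.60° = 2.0827 m.
Layer 2: sin θ = p·732 = 0.1561 → θ = 8.98°; offset = 18.3·tan 8.98° = 2.8919 m.
Layer 3: sin θ = p·1083 = 0.2309 → θ = 13.35°; offset = 12.3·tan 13.35° = 2.9195 m.
Summing the layer offsets gives 7.8941 m.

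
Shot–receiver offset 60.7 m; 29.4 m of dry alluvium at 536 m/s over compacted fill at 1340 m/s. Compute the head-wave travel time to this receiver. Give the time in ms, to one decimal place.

145.8 ms

θ_c = arcsin(V₁/V₂) = arcsin(536/1340) = 23.58°, cos θ_c = 0.9165.
Intercept time tᵢ = 2h cos θ_c / V₁ = 2·29.4·0.9165/536 = 0.10054 s.
t = x/V₂ + tᵢ = 60.7/1340 + 0.10054 = 0.14584 s.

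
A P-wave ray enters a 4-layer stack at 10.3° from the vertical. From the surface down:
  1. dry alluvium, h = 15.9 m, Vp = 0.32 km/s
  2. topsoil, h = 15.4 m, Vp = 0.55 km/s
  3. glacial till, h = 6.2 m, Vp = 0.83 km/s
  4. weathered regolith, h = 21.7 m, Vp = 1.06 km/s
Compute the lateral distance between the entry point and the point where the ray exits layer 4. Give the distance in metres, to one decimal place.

27.1 m

Ray parameter p = sin 10.3° / 0.32 km/s = 5.5876e-01 s/km.
Layer 1: θ = 10.30°; offset = 15.9·tan 10.30° = 2.890 m.
Layer 2: sin θ = p·0.55 = 0.3073 → θ = 17.90°; offset = 15.4·tan 17.90° = 4.973 m.
Layer 3: sin θ = p·0.83 = 0.4638 → θ = 27.63°; offset = 6.2·tan 27.63° = 3.245 m.
Layer 4: sin θ = p·1.06 = 0.5923 → θ = 36.32°; offset = 21.7·tan 36.32° = 15.951 m.
Total horizontal offset = 27.060 m.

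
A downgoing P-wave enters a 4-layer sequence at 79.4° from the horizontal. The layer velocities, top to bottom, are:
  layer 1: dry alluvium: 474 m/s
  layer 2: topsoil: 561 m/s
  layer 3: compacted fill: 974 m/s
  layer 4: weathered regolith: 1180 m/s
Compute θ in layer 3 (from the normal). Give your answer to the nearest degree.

From the normal: θ₁ = 90° − 79.4° = 10.6°.
Snell's law across each interface conserves sin θ / V, so sin θ_3 = V_3·sin θ₁/V₁.
sin θ_3 = 974 × sin 10.6° / 474 = 0.3780.
θ_3 = arcsin 0.3780 = 22.21°.

22°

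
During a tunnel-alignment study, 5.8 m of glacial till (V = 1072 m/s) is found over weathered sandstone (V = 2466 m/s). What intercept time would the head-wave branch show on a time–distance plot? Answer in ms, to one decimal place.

9.7 ms

tᵢ = 2h·√(V₂²−V₁²)/(V₁V₂).
√(V₂²−V₁²) = √(2466²−1072²) = 2220.8 m/s.
tᵢ = 2·5.8·2220.8/(1072·2466) = 0.00974 s.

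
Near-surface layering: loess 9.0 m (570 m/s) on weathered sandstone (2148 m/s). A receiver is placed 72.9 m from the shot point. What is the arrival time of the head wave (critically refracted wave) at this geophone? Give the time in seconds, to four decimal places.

θ_c = arcsin(V₁/V₂) = arcsin(570/2148) = 15.39°, cos θ_c = 0.9641.
Intercept time tᵢ = 2h cos θ_c / V₁ = 2·9.0·0.9641/570 = 0.03045 s.
t = x/V₂ + tᵢ = 72.9/2148 + 0.03045 = 0.06439 s.

0.0644 s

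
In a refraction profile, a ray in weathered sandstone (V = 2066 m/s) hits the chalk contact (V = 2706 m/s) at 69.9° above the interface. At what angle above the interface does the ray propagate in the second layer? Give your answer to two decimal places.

Angle from the normal: 90° − 69.9° = 20.1°.
sin θ₁/V₁ = sin θ₂/V₂ ⇒ sin θ₂ = 2706·sin 20.1°/2066 = 2706·0.3437/2066 = 0.4501.
θ₂ = arcsin 0.4501 = 26.75° from the normal.
From the interface: 90° − 26.75° = 63.25°.

63.25°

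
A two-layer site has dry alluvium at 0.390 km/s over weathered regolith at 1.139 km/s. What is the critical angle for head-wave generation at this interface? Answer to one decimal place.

20.0°

At critical incidence the refracted ray runs along the interface (θ₂ = 90°), so sin θ_c = V₁/V₂.
θ_c = arcsin(0.390/1.139) = arcsin 0.3424 = 20.02°.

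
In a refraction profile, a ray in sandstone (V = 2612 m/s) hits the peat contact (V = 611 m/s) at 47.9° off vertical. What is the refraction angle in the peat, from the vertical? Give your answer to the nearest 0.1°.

10.0°

sin θ₁/V₁ = sin θ₂/V₂ ⇒ sin θ₂ = 611·sin 47.9°/2612 = 611·0.7420/2612 = 0.1736.
θ₂ = sin⁻¹(0.1736) = 10.00° (from vertical).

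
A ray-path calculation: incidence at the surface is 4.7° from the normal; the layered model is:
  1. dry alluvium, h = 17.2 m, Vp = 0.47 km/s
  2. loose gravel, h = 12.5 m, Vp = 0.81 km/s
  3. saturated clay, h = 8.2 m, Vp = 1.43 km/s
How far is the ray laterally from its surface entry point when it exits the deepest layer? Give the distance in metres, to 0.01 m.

p = sin θ₁/V₁ = sin 4.7°/0.47 = 1.7434e-01 s/km is conserved through the stack.
Layer 1: θ = 4.70°; offset = 17.2·tan 4.70° = 1.4141 m.
Layer 2: sin θ = p·0.81 = 0.1412 → θ = 8.12°; offset = 12.5·tan 8.12° = 1.7830 m.
Layer 3: sin θ = p·1.43 = 0.2493 → θ = 14.44°; offset = 8.2·tan 14.44° = 2.1109 m.
Σ offsets = 5.3081 m.

5.31 m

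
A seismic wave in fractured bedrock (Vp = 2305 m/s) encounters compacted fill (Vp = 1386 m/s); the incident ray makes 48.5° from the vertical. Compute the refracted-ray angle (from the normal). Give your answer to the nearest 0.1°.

26.8°

Snell's law: sin θ₂ = (V₂/V₁)·sin θ₁ = (1386/2305)·sin 48.5° = 0.4503.
θ₂ = sin⁻¹(0.4503) = 26.77° (from vertical).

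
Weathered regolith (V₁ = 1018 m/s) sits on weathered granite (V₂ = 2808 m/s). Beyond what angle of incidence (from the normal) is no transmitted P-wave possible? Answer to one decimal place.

Critical incidence: sin θ_c = V₁/V₂ = 1018/2808 = 0.3625.
θ_c = arcsin 0.3625 = 21.26°.

21.3°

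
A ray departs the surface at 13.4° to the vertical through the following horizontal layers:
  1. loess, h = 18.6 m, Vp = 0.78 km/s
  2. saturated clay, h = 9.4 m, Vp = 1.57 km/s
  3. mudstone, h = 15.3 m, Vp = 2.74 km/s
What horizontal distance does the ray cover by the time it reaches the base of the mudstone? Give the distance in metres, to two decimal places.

Ray parameter p = sin 13.4° / 0.78 km/s = 2.9711e-01 s/km.
Layer 1: θ = 13.40°; offset = 18.6·tan 13.40° = 4.4311 m.
Layer 2: sin θ = p·1.57 = 0.4665 → θ = 27.81°; offset = 9.4·tan 27.81° = 4.9571 m.
Layer 3: sin θ = p·2.74 = 0.8141 → θ = 54.50°; offset = 15.3·tan 54.50° = 21.4477 m.
Σ offsets = 30.8360 m.

30.84 m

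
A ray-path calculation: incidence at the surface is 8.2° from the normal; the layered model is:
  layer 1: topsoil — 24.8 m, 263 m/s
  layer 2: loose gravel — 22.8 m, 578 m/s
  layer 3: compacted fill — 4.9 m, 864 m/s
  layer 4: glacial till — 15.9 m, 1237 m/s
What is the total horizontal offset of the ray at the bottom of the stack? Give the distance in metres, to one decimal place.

28.1 m

Apply Snell's law at each interface; in layer i the horizontal offset is hᵢ·tan θᵢ.
Layer 1: θ = 8.20°; offset = 24.8·tan 8.20° = 3.574 m.
Layer 2: sin θ = 578·sin 8.2°/263 = 0.3135, θ = 18.27°; offset = 22.8·tan 18.27° = 7.526 m.
Layer 3: sin θ = 864·sin 8.2°/263 = 0.4686, θ = 27.94°; offset = 4.9·tan 27.94° = 2.599 m.
Layer 4: sin θ = 1237·sin 8.2°/263 = 0.6708, θ = 42.13°; offset = 15.9·tan 42.13° = 14.383 m.
Σ offsets = 28.082 m.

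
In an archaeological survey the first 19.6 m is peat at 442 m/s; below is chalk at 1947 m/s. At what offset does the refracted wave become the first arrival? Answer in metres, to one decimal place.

x_cross = 2h·√((V₂+V₁)/(V₂−V₁)).
(V₂+V₁)/(V₂−V₁) = (1947+442)/(1947−442) = 1.5874; √ = 1.2599.
x_cross = 2·19.6·1.2599 = 49.39 m.

49.4 m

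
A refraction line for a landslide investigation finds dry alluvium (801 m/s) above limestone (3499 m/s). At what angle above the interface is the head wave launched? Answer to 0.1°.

76.8°

At critical incidence the refracted ray runs along the interface (θ₂ = 90°), so sin θ_c = V₁/V₂.
θ_c = arcsin(801/3499) = arcsin 0.2289 = 13.23°.
Measured from the interface: 90° − 13.23° = 76.77°.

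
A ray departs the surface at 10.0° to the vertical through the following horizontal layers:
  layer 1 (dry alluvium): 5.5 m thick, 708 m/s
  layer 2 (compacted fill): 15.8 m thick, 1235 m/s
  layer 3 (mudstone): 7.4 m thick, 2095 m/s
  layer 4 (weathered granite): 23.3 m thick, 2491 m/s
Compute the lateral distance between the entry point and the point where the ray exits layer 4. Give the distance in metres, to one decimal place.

Ray parameter p = sin 10.0° / 708 m/s = 2.4527e-04 s/m.
Layer 1: θ = 10.00°; offset = 5.5·tan 10.00° = 0.970 m.
Layer 2: sin θ = p·1235 = 0.3029 → θ = 17.63°; offset = 15.8·tan 17.63° = 5.022 m.
Layer 3: sin θ = p·2095 = 0.5138 → θ = 30.92°; offset = 7.4·tan 30.92° = 4.432 m.
Layer 4: sin θ = p·2491 = 0.6110 → θ = 37.66°; offset = 23.3·tan 37.66° = 17.981 m.
Summing the layer offsets gives 28.405 m.

28.4 m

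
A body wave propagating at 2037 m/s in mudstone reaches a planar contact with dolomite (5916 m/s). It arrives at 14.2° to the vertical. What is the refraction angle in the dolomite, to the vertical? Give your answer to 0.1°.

sin θ₁/V₁ = sin θ₂/V₂ ⇒ sin θ₂ = 5916·sin 14.2°/2037 = 5916·0.2453/2037 = 0.7124.
θ₂ = sin⁻¹(0.7124) = 45.43° (from vertical).

45.4°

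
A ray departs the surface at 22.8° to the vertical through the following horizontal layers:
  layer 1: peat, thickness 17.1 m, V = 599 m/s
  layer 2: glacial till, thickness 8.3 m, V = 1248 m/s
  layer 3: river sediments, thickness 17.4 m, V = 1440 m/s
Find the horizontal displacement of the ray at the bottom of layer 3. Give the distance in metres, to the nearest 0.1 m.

Ray parameter p = sin 22.8° / 599 m/s = 6.4694e-04 s/m.
Layer 1: θ = 22.80°; offset = 17.1·tan 22.80° = 7.188 m.
Layer 2: sin θ = p·1248 = 0.8074 → θ = 53.84°; offset = 8.3·tan 53.84° = 11.357 m.
Layer 3: sin θ = p·1440 = 0.9316 → θ = 68.68°; offset = 17.4·tan 68.68° = 44.592 m.
Summing the layer offsets gives 63.138 m.

63.1 m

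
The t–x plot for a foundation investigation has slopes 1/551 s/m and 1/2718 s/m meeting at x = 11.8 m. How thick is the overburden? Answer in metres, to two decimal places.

4.80 m

x_cross = 2h·√((V₂+V₁)/(V₂−V₁)) → h = x_cross / (2·√((V₂+V₁)/(V₂−V₁))).
√((V₂+V₁)/(V₂−V₁)) = √((2718+551)/(2718−551)) = 1.2282.
h = 11.8 / (2·1.2282) = 4.80 m.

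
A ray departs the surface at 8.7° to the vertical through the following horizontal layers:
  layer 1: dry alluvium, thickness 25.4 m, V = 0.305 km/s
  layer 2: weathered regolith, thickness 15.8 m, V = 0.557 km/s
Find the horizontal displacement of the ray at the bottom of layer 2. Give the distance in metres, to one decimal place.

8.4 m

Ray parameter p = sin 8.7° / 0.305 km/s = 4.9594e-01 s/km.
Layer 1: θ = 8.70°; offset = 25.4·tan 8.70° = 3.887 m.
Layer 2: sin θ = p·0.557 = 0.2762 → θ = 16.04°; offset = 15.8·tan 16.04° = 4.541 m.
Σ offsets = 8.428 m.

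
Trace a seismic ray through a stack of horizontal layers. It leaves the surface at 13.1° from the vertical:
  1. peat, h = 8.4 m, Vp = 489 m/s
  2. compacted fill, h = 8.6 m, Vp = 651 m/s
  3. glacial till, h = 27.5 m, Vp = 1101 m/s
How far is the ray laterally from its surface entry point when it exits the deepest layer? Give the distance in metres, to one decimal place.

p = sin θ₁/V₁ = sin 13.1°/489 = 4.6350e-04 s/m is conserved through the stack.
Layer 1: θ = 13.10°; offset = 8.4·tan 13.10° = 1.955 m.
Layer 2: sin θ = p·651 = 0.3017 → θ = 17.56°; offset = 8.6·tan 17.56° = 2.722 m.
Layer 3: sin θ = p·1101 = 0.5103 → θ = 30.68°; offset = 27.5·tan 30.68° = 16.318 m.
Total horizontal offset = 20.995 m.

21.0 m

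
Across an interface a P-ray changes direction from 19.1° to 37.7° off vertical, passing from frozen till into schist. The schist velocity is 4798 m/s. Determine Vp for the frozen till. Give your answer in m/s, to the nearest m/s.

sin 19.1° = 0.3272; sin 37.7° = 0.6115.
V₁ = V₂·(sin θ₁/sin θ₂) = 4798·(0.3272/0.6115) = 2567.33 m/s.

2567 m/s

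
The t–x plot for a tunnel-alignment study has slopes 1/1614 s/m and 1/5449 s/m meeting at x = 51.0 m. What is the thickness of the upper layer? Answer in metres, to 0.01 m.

h = (x_cross/2)·√((V₂−V₁)/(V₂+V₁)).
(V₂−V₁)/(V₂+V₁) = (5449−1614)/(5449+1614) = 0.5430; √ = 0.7369.
h = (51.0/2)·0.7369 = 18.79 m.

18.79 m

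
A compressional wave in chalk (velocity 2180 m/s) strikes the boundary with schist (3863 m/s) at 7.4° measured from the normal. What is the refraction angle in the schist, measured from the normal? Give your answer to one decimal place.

13.2°

Snell's law: sin θ₂ = (V₂/V₁)·sin θ₁ = (3863/2180)·sin 7.4° = 0.2282.
θ₂ = sin⁻¹(0.2282) = 13.19° (from vertical).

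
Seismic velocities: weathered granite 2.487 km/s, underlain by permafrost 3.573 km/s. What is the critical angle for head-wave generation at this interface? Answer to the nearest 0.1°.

44.1°

Critical incidence: sin θ_c = V₁/V₂ = 2.487/3.573 = 0.6961.
θ_c = arcsin 0.6961 = 44.11°.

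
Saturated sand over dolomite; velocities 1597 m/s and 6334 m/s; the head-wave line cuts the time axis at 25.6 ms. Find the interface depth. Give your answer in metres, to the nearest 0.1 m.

h = tᵢ·V₁·V₂ / (2·√(V₂²−V₁²)).
√(V₂²−V₁²) = √(6334² − 1597²) = 6129.4 m/s.
h = 0.0256 s × 1597 × 6334 / (2 × 6129.4) = 21.12 m.

21.1 m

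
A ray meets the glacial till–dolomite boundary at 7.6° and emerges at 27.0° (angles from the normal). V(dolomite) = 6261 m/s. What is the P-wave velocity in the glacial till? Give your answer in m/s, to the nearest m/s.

Snell's law: sin 7.6°/V₁ = sin 27.0°/V₂.
V₁ = V₂·sin 7.6°/sin 27.0° = 6261 × 0.2913 = 1823.95 m/s.

1824 m/s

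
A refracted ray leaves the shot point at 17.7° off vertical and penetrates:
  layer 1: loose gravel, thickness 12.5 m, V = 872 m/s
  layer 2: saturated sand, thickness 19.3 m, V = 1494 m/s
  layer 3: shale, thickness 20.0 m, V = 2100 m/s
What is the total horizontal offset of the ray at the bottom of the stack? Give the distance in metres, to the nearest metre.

Apply Snell's law at each interface; in layer i the horizontal offset is hᵢ·tan θᵢ.
Layer 1: θ = 17.70°; offset = 12.5·tan 17.70° = 3.989 m.
Layer 2: sin θ = 1494·sin 17.7°/872 = 0.5209, θ = 31.39°; offset = 19.3·tan 31.39° = 11.777 m.
Layer 3: sin θ = 2100·sin 17.7°/872 = 0.7322, θ = 47.07°; offset = 20.0·tan 47.07° = 21.500 m.
Total horizontal offset = 37.267 m.

37 m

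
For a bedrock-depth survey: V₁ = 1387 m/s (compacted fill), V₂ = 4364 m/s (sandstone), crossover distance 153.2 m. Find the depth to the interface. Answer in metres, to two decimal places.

h = (x_cross/2)·√((V₂−V₁)/(V₂+V₁)).
(V₂−V₁)/(V₂+V₁) = (4364−1387)/(4364+1387) = 0.5176; √ = 0.7195.
h = (153.2/2)·0.7195 = 55.11 m.

55.11 m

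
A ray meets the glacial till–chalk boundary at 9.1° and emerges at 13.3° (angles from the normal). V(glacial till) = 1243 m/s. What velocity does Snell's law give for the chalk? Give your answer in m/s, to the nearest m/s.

sin 9.1° = 0.1582; sin 13.3° = 0.2300.
V₂ = V₁·(sin θ₂/sin θ₁) = 1243·(0.2300/0.1582) = 1808.01 m/s.

1808 m/s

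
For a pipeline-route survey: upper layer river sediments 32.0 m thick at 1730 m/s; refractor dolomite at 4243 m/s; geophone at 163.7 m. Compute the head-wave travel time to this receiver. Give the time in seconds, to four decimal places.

0.0724 s

t = x/V₂ + 2h·√(V₂²−V₁²)/(V₁V₂).
√(V₂²−V₁²) = √(4243²−1730²) = 3874.3 m/s; delay term = 2·32.0·3874.3/(1730·4243) = 0.03378 s.
t = 163.7/4243 + 0.03378 = 0.07236 s.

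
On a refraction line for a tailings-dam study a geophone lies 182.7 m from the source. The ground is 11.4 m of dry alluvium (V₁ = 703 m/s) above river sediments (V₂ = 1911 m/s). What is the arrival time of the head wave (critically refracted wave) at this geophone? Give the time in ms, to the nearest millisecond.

126 ms

t = x/V₂ + 2h·√(V₂²−V₁²)/(V₁V₂).
√(V₂²−V₁²) = √(1911²−703²) = 1777.0 m/s; delay term = 2·11.4·1777.0/(703·1911) = 0.03016 s.
t = 182.7/1911 + 0.03016 = 0.12576 s.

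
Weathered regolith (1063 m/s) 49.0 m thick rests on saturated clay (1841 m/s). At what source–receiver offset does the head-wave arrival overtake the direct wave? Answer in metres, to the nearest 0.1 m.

189.3 m

θ_c = arcsin(1063/1841) = 35.27°, so cos θ_c = 0.8165 and tᵢ = 2h cos θ_c/V₁ = 0.0753 s.
At crossover x/V₁ = x/V₂ + tᵢ ⇒ x = tᵢ/(1/V₁ − 1/V₂) = 0.07527/(9.4073e-04 − 5.4318e-04) = 189.34 m.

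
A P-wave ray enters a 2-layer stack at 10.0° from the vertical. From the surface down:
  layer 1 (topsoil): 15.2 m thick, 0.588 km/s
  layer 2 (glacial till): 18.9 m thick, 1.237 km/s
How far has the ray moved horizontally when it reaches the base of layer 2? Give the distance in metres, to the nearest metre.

10 m

p = sin θ₁/V₁ = sin 10.0°/0.588 = 2.9532e-01 s/km is conserved through the stack.
Layer 1: θ = 10.00°; offset = 15.2·tan 10.00° = 2.680 m.
Layer 2: sin θ = p·1.237 = 0.3653 → θ = 21.43°; offset = 18.9·tan 21.43° = 7.417 m.
Total horizontal offset = 10.097 m.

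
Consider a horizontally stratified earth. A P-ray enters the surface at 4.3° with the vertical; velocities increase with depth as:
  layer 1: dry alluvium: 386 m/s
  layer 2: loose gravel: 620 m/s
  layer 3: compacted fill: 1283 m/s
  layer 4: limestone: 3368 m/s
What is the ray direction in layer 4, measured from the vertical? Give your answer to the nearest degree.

Snell's law across each interface conserves sin θ / V, so sin θ_4 = V_4·sin θ₁/V₁.
sin θ_4 = 3368 × sin 4.3° / 386 = 0.6542.
θ_4 = arcsin 0.6542 = 40.86°.

41°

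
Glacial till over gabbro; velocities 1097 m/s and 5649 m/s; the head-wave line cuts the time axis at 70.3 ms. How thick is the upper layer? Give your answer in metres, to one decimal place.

39.3 m

θ_c = arcsin(1097/5649) = 11.20°; cos θ_c = 0.9810.
tᵢ = 2h cos θ_c/V₁ ⇒ h = tᵢ·V₁/(2 cos θ_c) = 0.0703·1097/(2·0.9810) = 39.31 m.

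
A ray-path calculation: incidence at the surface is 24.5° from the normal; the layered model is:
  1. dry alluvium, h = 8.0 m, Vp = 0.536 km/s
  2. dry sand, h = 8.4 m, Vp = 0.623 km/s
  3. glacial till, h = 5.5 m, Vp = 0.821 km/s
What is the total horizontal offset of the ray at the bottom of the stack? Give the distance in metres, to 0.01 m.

p = sin θ₁/V₁ = sin 24.5°/0.536 = 7.7368e-01 s/km is conserved through the stack.
Layer 1: θ = 24.50°; offset = 8.0·tan 24.50° = 3.6458 m.
Layer 2: sin θ = p·0.623 = 0.4820 → θ = 28.82°; offset = 8.4·tan 28.82° = 4.6211 m.
Layer 3: sin θ = p·0.821 = 0.6352 → θ = 39.43°; offset = 5.5·tan 39.43° = 4.5233 m.
Σ offsets = 12.7901 m.

12.79 m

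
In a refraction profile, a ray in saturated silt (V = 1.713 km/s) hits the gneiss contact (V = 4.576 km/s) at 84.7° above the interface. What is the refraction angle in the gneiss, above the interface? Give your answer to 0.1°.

Convert to the normal: θ₁ = 90° − 84.7° = 5.3°.
sin θ₁/V₁ = sin θ₂/V₂ ⇒ sin θ₂ = 4.576·sin 5.3°/1.713 = 4.576·0.0924/1.713 = 0.2468.
θ₂ = sin⁻¹(0.2468) = 14.29° (from vertical).
From the interface: 90° − 14.29° = 75.71°.

75.7°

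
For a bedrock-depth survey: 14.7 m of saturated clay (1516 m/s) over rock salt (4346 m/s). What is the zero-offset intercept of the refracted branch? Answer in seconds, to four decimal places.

0.0182 s

tᵢ = 2h·√(V₂²−V₁²)/(V₁V₂).
√(V₂²−V₁²) = √(4346²−1516²) = 4073.0 m/s.
tᵢ = 2·14.7·4073.0/(1516·4346) = 0.01818 s.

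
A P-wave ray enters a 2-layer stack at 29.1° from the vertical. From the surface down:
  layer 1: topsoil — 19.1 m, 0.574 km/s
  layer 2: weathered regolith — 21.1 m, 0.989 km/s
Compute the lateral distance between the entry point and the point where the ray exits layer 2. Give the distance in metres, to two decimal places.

43.03 m

Apply Snell's law at each interface; in layer i the horizontal offset is hᵢ·tan θᵢ.
Layer 1: θ = 29.10°; offset = 19.1·tan 29.10° = 10.6309 m.
Layer 2: sin θ = 0.989·sin 29.1°/0.574 = 0.8380, θ = 56.92°; offset = 21.1·tan 56.92° = 32.3979 m.
Σ offsets = 43.0288 m.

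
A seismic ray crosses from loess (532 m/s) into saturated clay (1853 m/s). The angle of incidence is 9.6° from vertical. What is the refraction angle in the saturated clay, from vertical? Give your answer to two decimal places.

sin θ₁/V₁ = sin θ₂/V₂ ⇒ sin θ₂ = 1853·sin 9.6°/532 = 1853·0.1668/532 = 0.5809.
θ₂ = sin⁻¹(0.5809) = 35.51° (from vertical).

35.51°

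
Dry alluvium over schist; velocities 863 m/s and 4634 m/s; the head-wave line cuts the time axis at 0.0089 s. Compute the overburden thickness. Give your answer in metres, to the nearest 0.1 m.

3.9 m

h = tᵢ·V₁·V₂ / (2·√(V₂²−V₁²)).
√(V₂²−V₁²) = √(4634² − 863²) = 4552.9 m/s.
h = 0.0089 s × 863 × 4634 / (2 × 4552.9) = 3.91 m.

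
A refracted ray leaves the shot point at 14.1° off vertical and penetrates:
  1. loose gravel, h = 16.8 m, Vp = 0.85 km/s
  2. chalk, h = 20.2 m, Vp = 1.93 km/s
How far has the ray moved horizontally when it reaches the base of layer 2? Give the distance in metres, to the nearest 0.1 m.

Ray parameter p = sin 14.1° / 0.85 km/s = 2.8661e-01 s/km.
Layer 1: θ = 14.10°; offset = 16.8·tan 14.10° = 4.220 m.
Layer 2: sin θ = p·1.93 = 0.5531 → θ = 33.58°; offset = 20.2·tan 33.58° = 13.412 m.
Total horizontal offset = 17.632 m.

17.6 m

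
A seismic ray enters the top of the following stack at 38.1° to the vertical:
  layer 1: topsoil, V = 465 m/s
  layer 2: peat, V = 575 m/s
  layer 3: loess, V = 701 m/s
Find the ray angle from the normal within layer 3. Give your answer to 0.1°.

Ray parameter p = sin 38.1° / 465 = 1.3270e-03 s/m.
sin θ_3 = p·V_3 = 1.3270e-03 × 701 = 0.9302.
θ_3 = arcsin 0.9302 = 68.47°.

68.5°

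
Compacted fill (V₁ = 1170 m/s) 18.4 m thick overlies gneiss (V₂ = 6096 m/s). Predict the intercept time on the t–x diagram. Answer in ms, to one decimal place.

θ_c = arcsin(V₁/V₂) = arcsin(1170/6096) = 11.07°; cos θ_c = 0.9814.
tᵢ = 2h·cos θ_c / V₁ = 2·18.4·0.9814 / 1170 = 0.03087 s.

30.9 ms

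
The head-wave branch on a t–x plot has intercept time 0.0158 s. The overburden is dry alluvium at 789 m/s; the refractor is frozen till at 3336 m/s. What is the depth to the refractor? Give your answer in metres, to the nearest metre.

6 m

h = tᵢ·V₁·V₂ / (2·√(V₂²−V₁²)).
√(V₂²−V₁²) = √(3336² − 789²) = 3241.4 m/s.
h = 0.0158 s × 789 × 3336 / (2 × 3241.4) = 6.42 m.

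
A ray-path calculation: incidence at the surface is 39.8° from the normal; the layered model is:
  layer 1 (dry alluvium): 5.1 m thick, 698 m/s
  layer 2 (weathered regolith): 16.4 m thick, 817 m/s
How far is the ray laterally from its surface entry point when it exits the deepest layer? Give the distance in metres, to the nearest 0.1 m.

p = sin θ₁/V₁ = sin 39.8°/698 = 9.1706e-04 s/m is conserved through the stack.
Layer 1: θ = 39.80°; offset = 5.1·tan 39.80° = 4.249 m.
Layer 2: sin θ = p·817 = 0.7492 → θ = 48.52°; offset = 16.4·tan 48.52° = 18.553 m.
Summing the layer offsets gives 22.802 m.

22.8 m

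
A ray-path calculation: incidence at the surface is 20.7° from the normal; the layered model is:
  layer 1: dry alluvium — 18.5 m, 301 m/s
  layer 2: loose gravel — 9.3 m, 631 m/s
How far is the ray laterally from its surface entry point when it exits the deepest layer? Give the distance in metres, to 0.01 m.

Ray parameter p = sin 20.7° / 301 m/s = 1.1743e-03 s/m.
Layer 1: θ = 20.70°; offset = 18.5·tan 20.70° = 6.9906 m.
Layer 2: sin θ = p·631 = 0.7410 → θ = 47.82°; offset = 9.3·tan 47.82° = 10.2626 m.
Summing the layer offsets gives 17.2532 m.

17.25 m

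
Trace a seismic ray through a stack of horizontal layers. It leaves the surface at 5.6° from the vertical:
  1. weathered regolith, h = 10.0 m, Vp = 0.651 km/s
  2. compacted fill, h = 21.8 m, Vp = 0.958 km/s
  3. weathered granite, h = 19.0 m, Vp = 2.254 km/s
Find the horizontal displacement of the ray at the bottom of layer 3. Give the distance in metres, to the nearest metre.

p = sin θ₁/V₁ = sin 5.6°/0.651 = 1.4990e-01 s/km is conserved through the stack.
Layer 1: θ = 5.60°; offset = 10.0·tan 5.60° = 0.981 m.
Layer 2: sin θ = p·0.958 = 0.1436 → θ = 8.26°; offset = 21.8·tan 8.26° = 3.163 m.
Layer 3: sin θ = p·2.254 = 0.3379 → θ = 19.75°; offset = 19.0·tan 19.75° = 6.821 m.
Σ offsets = 10.964 m.

11 m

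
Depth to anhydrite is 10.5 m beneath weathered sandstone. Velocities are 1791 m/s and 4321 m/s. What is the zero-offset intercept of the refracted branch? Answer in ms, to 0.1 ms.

10.7 ms

tᵢ = 2h·√(V₂²−V₁²)/(V₁V₂).
√(V₂²−V₁²) = √(4321²−1791²) = 3932.3 m/s.
tᵢ = 2·10.5·3932.3/(1791·4321) = 0.01067 s.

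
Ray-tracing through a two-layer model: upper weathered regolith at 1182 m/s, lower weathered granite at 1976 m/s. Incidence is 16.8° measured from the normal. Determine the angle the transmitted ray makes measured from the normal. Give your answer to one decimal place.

sin θ₁/V₁ = sin θ₂/V₂ ⇒ sin θ₂ = 1976·sin 16.8°/1182 = 1976·0.2890/1182 = 0.4832.
θ₂ = arcsin 0.4832 = 28.89° from the normal.

28.9°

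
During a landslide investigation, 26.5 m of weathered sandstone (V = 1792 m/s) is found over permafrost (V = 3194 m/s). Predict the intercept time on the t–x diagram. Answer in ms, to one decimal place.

θ_c = arcsin(V₁/V₂) = arcsin(1792/3194) = 34.13°; cos θ_c = 0.8278.
tᵢ = 2h·cos θ_c / V₁ = 2·26.5·0.8278 / 1792 = 0.02448 s.

24.5 ms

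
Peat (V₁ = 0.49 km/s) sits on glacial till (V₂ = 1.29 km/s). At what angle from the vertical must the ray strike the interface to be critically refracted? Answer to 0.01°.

At critical incidence the refracted ray runs along the interface (θ₂ = 90°), so sin θ_c = V₁/V₂.
θ_c = arcsin(0.49/1.29) = arcsin 0.3798 = 22.32°.

22.32°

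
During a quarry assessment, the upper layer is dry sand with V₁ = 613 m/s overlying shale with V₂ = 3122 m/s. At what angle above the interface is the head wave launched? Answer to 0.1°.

Critical incidence: sin θ_c = V₁/V₂ = 613/3122 = 0.1963.
θ_c = arcsin 0.1963 = 11.32°.
Measured from the interface: 90° − 11.32° = 78.68°.

78.7°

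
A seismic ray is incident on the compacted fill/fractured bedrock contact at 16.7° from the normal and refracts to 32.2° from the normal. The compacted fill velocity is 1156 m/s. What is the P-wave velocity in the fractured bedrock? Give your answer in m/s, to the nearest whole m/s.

2144 m/s

Snell's law: sin 16.7°/V₁ = sin 32.2°/V₂.
V₂ = V₁·sin 32.2°/sin 16.7° = 1156 × 1.8544 = 2143.67 m/s.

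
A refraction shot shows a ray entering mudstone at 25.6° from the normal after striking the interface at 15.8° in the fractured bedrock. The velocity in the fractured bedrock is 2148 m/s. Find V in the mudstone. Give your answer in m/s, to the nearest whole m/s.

sin 15.8° = 0.2723; sin 25.6° = 0.4321.
V₂ = V₁·(sin θ₂/sin θ₁) = 2148·(0.4321/0.2723) = 3408.69 m/s.

3409 m/s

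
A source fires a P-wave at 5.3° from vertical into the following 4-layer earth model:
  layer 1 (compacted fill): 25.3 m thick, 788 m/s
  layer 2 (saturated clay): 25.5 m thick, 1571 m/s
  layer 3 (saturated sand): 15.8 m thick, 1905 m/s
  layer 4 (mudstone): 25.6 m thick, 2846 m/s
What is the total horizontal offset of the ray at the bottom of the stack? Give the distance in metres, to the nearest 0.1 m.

p = sin θ₁/V₁ = sin 5.3°/788 = 1.1722e-04 s/m is conserved through the stack.
Layer 1: θ = 5.30°; offset = 25.3·tan 5.30° = 2.347 m.
Layer 2: sin θ = p·1571 = 0.1842 → θ = 10.61°; offset = 25.5·tan 10.61° = 4.778 m.
Layer 3: sin θ = p·1905 = 0.2233 → θ = 12.90°; offset = 15.8·tan 12.90° = 3.620 m.
Layer 4: sin θ = p·2846 = 0.3336 → θ = 19.49°; offset = 25.6·tan 19.49° = 9.059 m.
Summing the layer offsets gives 19.804 m.

19.8 m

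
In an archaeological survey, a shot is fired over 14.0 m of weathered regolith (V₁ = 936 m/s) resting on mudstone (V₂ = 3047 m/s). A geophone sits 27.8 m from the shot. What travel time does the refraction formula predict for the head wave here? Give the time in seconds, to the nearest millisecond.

0.038 s

t = x/V₂ + 2h·√(V₂²−V₁²)/(V₁V₂).
√(V₂²−V₁²) = √(3047²−936²) = 2899.7 m/s; delay term = 2·14.0·2899.7/(936·3047) = 0.02847 s.
t = 27.8/3047 + 0.02847 = 0.03759 s.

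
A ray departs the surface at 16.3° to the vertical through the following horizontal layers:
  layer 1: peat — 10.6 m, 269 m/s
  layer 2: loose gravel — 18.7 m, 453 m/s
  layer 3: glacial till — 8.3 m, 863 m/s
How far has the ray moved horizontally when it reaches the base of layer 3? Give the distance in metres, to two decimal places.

Ray parameter p = sin 16.3° / 269 m/s = 1.0434e-03 s/m.
Layer 1: θ = 16.30°; offset = 10.6·tan 16.30° = 3.0997 m.
Layer 2: sin θ = p·453 = 0.4726 → θ = 28.21°; offset = 18.7·tan 28.21° = 10.0295 m.
Layer 3: sin θ = p·863 = 0.9004 → θ = 64.21°; offset = 8.3·tan 64.21° = 17.1805 m.
Summing the layer offsets gives 30.3096 m.

30.31 m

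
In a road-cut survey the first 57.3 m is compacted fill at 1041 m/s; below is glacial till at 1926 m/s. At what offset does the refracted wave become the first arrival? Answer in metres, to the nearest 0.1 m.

θ_c = arcsin(1041/1926) = 32.72°, so cos θ_c = 0.8413 and tᵢ = 2h cos θ_c/V₁ = 0.0926 s.
At crossover x/V₁ = x/V₂ + tᵢ ⇒ x = tᵢ/(1/V₁ − 1/V₂) = 0.09262/(9.6061e-04 − 5.1921e-04) = 209.83 m.

209.8 m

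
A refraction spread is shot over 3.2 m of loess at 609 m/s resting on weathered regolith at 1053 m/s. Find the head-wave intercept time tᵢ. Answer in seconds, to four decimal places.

θ_c = arcsin(V₁/V₂) = arcsin(609/1053) = 35.33°; cos θ_c = 0.8158.
tᵢ = 2h·cos θ_c / V₁ = 2·3.2·0.8158 / 609 = 0.00857 s.

0.0086 s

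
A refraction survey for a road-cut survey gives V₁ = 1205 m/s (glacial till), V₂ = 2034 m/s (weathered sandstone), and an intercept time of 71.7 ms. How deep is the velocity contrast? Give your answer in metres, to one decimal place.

53.6 m

h = tᵢ·V₁·V₂ / (2·√(V₂²−V₁²)).
√(V₂²−V₁²) = √(2034² − 1205²) = 1638.6 m/s.
h = 0.0717 s × 1205 × 2034 / (2 × 1638.6) = 53.62 m.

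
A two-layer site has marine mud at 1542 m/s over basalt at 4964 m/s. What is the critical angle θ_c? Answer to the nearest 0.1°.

18.1°

Critical incidence: sin θ_c = V₁/V₂ = 1542/4964 = 0.3106.
θ_c = arcsin 0.3106 = 18.10°.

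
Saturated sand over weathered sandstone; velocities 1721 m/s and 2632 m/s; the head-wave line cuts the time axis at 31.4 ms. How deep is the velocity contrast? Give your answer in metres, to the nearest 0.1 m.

θ_c = arcsin(1721/2632) = 40.83°; cos θ_c = 0.7566.
tᵢ = 2h cos θ_c/V₁ ⇒ h = tᵢ·V₁/(2 cos θ_c) = 0.0314·1721/(2·0.7566) = 35.71 m.

35.7 m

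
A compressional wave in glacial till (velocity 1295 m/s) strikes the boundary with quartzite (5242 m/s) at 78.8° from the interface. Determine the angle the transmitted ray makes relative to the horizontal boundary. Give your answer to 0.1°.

Angle from the normal: 90° − 78.8° = 11.2°.
Snell's law: sin θ₂ = (V₂/V₁)·sin θ₁ = (5242/1295)·sin 11.2° = 0.7862.
θ₂ = arcsin 0.7862 = 51.84° from the normal.
From the interface: 90° − 51.84° = 38.16°.

38.2°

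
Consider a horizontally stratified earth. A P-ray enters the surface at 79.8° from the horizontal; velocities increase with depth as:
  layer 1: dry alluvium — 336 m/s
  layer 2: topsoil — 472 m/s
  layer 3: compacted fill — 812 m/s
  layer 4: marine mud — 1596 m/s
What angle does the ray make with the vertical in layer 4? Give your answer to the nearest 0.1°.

From the normal: θ₁ = 90° − 79.8° = 10.2°.
Ray parameter p = sin 10.2° / 336 = 5.2704e-04 s/m.
sin θ_4 = p·V_4 = 5.2704e-04 × 1596 = 0.8412.
θ_4 = arcsin 0.8412 = 57.26°.

57.3°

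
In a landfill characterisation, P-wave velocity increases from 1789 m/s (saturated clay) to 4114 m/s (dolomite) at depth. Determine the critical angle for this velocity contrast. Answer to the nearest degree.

At critical incidence the refracted ray runs along the interface (θ₂ = 90°), so sin θ_c = V₁/V₂.
θ_c = arcsin(1789/4114) = arcsin 0.4349 = 25.78°.

26°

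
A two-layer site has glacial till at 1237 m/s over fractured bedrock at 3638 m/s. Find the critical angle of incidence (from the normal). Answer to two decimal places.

Critical incidence: sin θ_c = V₁/V₂ = 1237/3638 = 0.3400.
θ_c = arcsin 0.3400 = 19.88°.

19.88°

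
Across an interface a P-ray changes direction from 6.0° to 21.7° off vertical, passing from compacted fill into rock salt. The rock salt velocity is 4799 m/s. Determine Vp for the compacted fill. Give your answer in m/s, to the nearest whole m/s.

sin 6.0° = 0.1045; sin 21.7° = 0.3697.
V₁ = V₂·(sin θ₁/sin θ₂) = 4799·(0.1045/0.3697) = 1356.69 m/s.

1357 m/s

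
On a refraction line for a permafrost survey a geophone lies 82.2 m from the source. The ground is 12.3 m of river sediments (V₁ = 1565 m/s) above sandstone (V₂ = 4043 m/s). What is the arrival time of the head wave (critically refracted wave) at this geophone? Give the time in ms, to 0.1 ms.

t = x/V₂ + 2h·√(V₂²−V₁²)/(V₁V₂).
√(V₂²−V₁²) = √(4043²−1565²) = 3727.8 m/s; delay term = 2·12.3·3727.8/(1565·4043) = 0.01449 s.
t = 82.2/4043 + 0.01449 = 0.03482 s.

34.8 ms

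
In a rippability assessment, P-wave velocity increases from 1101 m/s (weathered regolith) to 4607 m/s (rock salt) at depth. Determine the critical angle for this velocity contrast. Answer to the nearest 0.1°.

Critical incidence: sin θ_c = V₁/V₂ = 1101/4607 = 0.2390.
θ_c = arcsin 0.2390 = 13.83°.

13.8°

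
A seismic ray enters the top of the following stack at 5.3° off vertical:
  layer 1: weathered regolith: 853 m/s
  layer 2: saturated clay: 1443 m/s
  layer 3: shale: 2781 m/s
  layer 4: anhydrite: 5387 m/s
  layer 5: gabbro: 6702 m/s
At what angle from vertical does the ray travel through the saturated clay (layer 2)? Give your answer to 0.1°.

9.0°

Ray parameter p = sin 5.3° / 853 = 1.0829e-04 s/m.
sin θ_2 = p·V_2 = 1.0829e-04 × 1443 = 0.1563.
θ_2 = arcsin 0.1563 = 8.99°.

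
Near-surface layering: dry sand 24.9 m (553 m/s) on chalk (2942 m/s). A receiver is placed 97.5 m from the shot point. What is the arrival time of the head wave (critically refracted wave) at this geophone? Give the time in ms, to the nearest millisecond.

t = x/V₂ + 2h·√(V₂²−V₁²)/(V₁V₂).
√(V₂²−V₁²) = √(2942²−553²) = 2889.6 m/s; delay term = 2·24.9·2889.6/(553·2942) = 0.08845 s.
t = 97.5/2942 + 0.08845 = 0.12159 s.

122 ms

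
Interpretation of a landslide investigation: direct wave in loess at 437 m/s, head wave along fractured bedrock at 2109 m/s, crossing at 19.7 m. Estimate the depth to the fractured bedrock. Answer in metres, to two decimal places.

x_cross = 2h·√((V₂+V₁)/(V₂−V₁)) → h = x_cross / (2·√((V₂+V₁)/(V₂−V₁))).
√((V₂+V₁)/(V₂−V₁)) = √((2109+437)/(2109−437)) = 1.2340.
h = 19.7 / (2·1.2340) = 7.98 m.

7.98 m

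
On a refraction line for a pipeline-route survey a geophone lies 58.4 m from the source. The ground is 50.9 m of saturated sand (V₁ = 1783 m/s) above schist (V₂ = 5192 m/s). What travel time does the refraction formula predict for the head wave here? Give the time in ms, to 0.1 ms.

t = x/V₂ + 2h·√(V₂²−V₁²)/(V₁V₂).
√(V₂²−V₁²) = √(5192²−1783²) = 4876.2 m/s; delay term = 2·50.9·4876.2/(1783·5192) = 0.05362 s.
t = 58.4/5192 + 0.05362 = 0.06487 s.

64.9 ms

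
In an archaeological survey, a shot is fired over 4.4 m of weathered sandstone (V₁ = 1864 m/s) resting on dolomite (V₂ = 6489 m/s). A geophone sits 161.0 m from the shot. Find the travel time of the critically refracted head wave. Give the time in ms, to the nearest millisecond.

29 ms

θ_c = arcsin(V₁/V₂) = arcsin(1864/6489) = 16.69°, cos θ_c = 0.9579.
Intercept time tᵢ = 2h cos θ_c / V₁ = 2·4.4·0.9579/1864 = 0.00452 s.
t = x/V₂ + tᵢ = 161.0/6489 + 0.00452 = 0.02933 s.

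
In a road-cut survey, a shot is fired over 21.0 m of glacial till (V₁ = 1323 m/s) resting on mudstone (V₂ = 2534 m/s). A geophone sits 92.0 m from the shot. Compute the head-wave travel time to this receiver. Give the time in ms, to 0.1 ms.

θ_c = arcsin(V₁/V₂) = arcsin(1323/2534) = 31.47°, cos θ_c = 0.8529.
Intercept time tᵢ = 2h cos θ_c / V₁ = 2·21.0·0.8529/1323 = 0.02708 s.
t = x/V₂ + tᵢ = 92.0/2534 + 0.02708 = 0.06338 s.

63.4 ms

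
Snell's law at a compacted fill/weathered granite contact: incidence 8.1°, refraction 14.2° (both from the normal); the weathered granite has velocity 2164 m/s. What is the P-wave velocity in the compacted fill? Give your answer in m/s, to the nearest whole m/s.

1243 m/s

sin 8.1° = 0.1409; sin 14.2° = 0.2453.
V₁ = V₂·(sin θ₁/sin θ₂) = 2164·(0.1409/0.2453) = 1242.97 m/s.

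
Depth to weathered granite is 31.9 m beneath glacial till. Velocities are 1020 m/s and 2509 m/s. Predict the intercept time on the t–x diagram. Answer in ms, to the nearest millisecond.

θ_c = arcsin(V₁/V₂) = arcsin(1020/2509) = 23.99°; cos θ_c = 0.9136.
tᵢ = 2h·cos θ_c / V₁ = 2·31.9·0.9136 / 1020 = 0.05715 s.

57 ms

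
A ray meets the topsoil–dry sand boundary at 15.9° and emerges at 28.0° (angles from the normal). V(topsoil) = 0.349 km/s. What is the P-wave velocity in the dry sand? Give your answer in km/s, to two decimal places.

0.60 km/s

sin 15.9° = 0.2740; sin 28.0° = 0.4695.
V₂ = V₁·(sin θ₂/sin θ₁) = 0.349·(0.4695/0.2740) = 0.60 km/s.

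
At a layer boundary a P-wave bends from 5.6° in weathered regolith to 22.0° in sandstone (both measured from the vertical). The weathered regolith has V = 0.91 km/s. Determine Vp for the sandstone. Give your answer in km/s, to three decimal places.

sin 5.6° = 0.0976; sin 22.0° = 0.3746.
V₂ = V₁·(sin θ₂/sin θ₁) = 0.91·(0.3746/0.0976) = 3.493 km/s.

3.493 km/s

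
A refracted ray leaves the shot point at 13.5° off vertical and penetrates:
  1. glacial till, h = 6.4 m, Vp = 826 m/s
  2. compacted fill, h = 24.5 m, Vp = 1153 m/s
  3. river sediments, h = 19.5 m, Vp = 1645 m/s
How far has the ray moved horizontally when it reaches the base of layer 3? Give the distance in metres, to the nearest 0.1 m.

Ray parameter p = sin 13.5° / 826 m/s = 2.8262e-04 s/m.
Layer 1: θ = 13.50°; offset = 6.4·tan 13.50° = 1.537 m.
Layer 2: sin θ = p·1153 = 0.3259 → θ = 19.02°; offset = 24.5·tan 19.02° = 8.445 m.
Layer 3: sin θ = p·1645 = 0.4649 → θ = 27.70°; offset = 19.5·tan 27.70° = 10.240 m.
Summing the layer offsets gives 20.221 m.

20.2 m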